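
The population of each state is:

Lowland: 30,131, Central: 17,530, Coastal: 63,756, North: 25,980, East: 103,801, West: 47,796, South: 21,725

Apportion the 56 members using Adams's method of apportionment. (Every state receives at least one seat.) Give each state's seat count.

Lowland 6, Central 3, Coastal 11, North 5, East 18, West 9, South 4

Standard divisor 310719/56 ≈ 5548.554; standard quotas: Lowland 5.430, Central 3.159, Coastal 11.491, North 4.682, East 18.708, West 8.614, South 3.915.
Rounding up gives 6, 4, 12, 5, 19, 9, 4 = 59 seats, so the divisor must be adjusted.
With modified divisor 5900: modified quotas Lowland 5.107, Central 2.971, Coastal 10.806, North 4.403, East 17.593, West 8.101, South 3.682.
Rounding up: Lowland 6, Central 3, Coastal 11, North 5, East 18, West 9, South 4 (total 56).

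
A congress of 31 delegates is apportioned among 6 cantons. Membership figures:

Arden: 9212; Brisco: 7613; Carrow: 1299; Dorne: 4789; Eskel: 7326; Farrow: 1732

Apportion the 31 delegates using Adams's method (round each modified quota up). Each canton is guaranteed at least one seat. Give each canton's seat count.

Arden 8; Brisco 7; Carrow 2; Dorne 5; Eskel 7; Farrow 2

Standard divisor 31971/31 ≈ 1031.323; standard quotas: Arden 8.932, Brisco 7.382, Carrow 1.260, Dorne 4.644, Eskel 7.104, Farrow 1.679.
Rounding up gives 9, 8, 2, 5, 8, 2 = 34 seats, so the divisor must be adjusted.
With modified divisor 1170: modified quotas Arden 7.874, Brisco 6.507, Carrow 1.110, Dorne 4.093, Eskel 6.262, Farrow 1.480.
Rounding up: Arden 8, Brisco 7, Carrow 2, Dorne 5, Eskel 7, Farrow 2 (total 31).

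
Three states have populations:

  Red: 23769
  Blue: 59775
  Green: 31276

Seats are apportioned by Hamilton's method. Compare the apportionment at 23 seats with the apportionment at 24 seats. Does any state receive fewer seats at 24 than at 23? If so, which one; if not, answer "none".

At 23 seats: Red 5, Blue 12, Green 6.
At 24 seats: Red 5, Blue 12, Green 7.
No state's allocation decreased.

none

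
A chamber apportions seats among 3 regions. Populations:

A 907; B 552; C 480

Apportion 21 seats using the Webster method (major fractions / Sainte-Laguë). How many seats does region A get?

10

Standard divisor 1939/21 ≈ 92.333; standard quotas: A 9.823, B 5.978, C 5.199.
Rounding to the nearest integer gives A 10, B 6, C 5 — total 21, matching the house size, so no adjustment is needed.
A receives 10.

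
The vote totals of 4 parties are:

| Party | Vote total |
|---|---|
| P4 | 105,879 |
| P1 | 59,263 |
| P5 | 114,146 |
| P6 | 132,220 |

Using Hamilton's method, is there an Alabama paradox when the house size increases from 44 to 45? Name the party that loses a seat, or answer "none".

P1

At 44 seats: P4 11, P1 7, P5 12, P6 14.
At 45 seats: P4 12, P1 6, P5 13, P6 14.
P1 drops from 7 to 6.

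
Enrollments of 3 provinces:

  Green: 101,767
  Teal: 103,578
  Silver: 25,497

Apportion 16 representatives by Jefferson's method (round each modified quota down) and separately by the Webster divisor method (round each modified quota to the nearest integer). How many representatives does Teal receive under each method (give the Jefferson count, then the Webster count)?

Jefferson: Green 7, Teal 8, Silver 1.
Webster: Green 7, Teal 7, Silver 2.
Teal gets 8 under Jefferson and 7 under Webster.

8 and 7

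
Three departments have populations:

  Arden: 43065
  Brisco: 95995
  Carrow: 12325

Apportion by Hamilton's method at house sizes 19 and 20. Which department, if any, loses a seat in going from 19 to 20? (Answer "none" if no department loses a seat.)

Carrow

At 19 seats: Arden 5, Brisco 12, Carrow 2.
At 20 seats: Arden 6, Brisco 13, Carrow 1.
Carrow drops from 2 to 1.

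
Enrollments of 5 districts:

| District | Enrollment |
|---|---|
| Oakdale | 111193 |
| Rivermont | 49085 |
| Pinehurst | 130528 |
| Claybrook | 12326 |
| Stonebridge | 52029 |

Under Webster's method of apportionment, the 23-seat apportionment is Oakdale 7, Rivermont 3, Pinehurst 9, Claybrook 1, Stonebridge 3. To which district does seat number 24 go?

Priority for the next seat is population ÷ (current seats + 0.5).
Priorities: Oakdale 14825.733, Rivermont 14024.286, Pinehurst 13739.789, Claybrook 8217.333, Stonebridge 14865.429.
Highest priority: Stonebridge.

Stonebridge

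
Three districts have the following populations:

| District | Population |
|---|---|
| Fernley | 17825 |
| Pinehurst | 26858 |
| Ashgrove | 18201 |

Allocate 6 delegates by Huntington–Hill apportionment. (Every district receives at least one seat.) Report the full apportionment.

With divisor 11784: modified quotas Fernley 1.513, Pinehurst 2.279, Ashgrove 1.545.
Geometric-mean thresholds: Fernley √(1·2)=1.414, Pinehurst √(2·3)=2.449, Ashgrove √(1·2)=1.414.
Each quota rounded against its threshold gives Fernley 2, Pinehurst 2, Ashgrove 2 (total 6).

Fernley 2, Pinehurst 2, Ashgrove 2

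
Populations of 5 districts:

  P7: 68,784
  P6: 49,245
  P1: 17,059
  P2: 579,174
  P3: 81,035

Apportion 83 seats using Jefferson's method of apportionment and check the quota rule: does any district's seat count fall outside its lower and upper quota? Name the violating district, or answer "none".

P2

Standard quotas: P7 7.179, P6 5.139, P1 1.780, P2 60.445, P3 8.457.
Jefferson allocation: P7 7, P6 5, P1 1, P2 62, P3 8.
P2 has quota 60.445 (lower 60, upper 61) but receives 62 — outside the quota interval.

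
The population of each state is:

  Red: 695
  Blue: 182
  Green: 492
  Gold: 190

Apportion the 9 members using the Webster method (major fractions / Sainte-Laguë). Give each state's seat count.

Standard divisor 1559/9 ≈ 173.222; standard quotas: Red 4.012, Blue 1.051, Green 2.840, Gold 1.097.
Rounding to the nearest integer gives Red 4, Blue 1, Green 3, Gold 1 — total 9, matching the house size, so no adjustment is needed.

Red: 4; Blue: 1; Green: 3; Gold: 1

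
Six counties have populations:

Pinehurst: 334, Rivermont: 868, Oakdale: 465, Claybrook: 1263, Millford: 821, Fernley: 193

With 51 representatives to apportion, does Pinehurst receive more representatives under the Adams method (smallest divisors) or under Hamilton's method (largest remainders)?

Adams

Adams: Pinehurst 5, Rivermont 11, Oakdale 6, Claybrook 16, Millford 10, Fernley 3.
Hamilton: Pinehurst 4, Rivermont 11, Oakdale 6, Claybrook 16, Millford 11, Fernley 3.
Pinehurst gets 5 under Adams and 4 under Hamilton.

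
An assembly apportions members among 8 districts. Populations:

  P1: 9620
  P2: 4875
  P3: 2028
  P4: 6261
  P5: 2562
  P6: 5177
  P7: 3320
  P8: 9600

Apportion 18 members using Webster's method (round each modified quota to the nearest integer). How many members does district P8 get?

Standard divisor 43443/18 ≈ 2413.5; standard quotas: P1 3.986, P2 2.020, P3 0.840, P4 2.594, P5 1.062, P6 2.145, P7 1.376, P8 3.978.
Rounding to the nearest integer gives P1 4, P2 2, P3 1, P4 3, P5 1, P6 2, P7 1, P8 4 — total 18, matching the house size, so no adjustment is needed.
P8 receives 4.

4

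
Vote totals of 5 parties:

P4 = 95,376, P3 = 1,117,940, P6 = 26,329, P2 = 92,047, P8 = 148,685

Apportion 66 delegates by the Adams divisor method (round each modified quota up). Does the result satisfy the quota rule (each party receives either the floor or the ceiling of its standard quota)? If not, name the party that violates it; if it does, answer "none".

P3

Standard quotas: P4 4.252, P3 49.841, P6 1.174, P2 4.104, P8 6.629.
Adams allocation: P4 5, P3 48, P6 2, P2 4, P8 7.
P3 has quota 49.841 (lower 49, upper 50) but receives 48 — outside the quota interval.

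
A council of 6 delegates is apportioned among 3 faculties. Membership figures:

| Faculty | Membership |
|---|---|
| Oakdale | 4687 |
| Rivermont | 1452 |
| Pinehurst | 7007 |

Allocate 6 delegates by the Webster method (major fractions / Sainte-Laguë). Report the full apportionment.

Oakdale 2; Rivermont 1; Pinehurst 3

Standard divisor 13146/6 ≈ 2191; standard quotas: Oakdale 2.139, Rivermont 0.663, Pinehurst 3.198.
Rounding to the nearest integer gives Oakdale 2, Rivermont 1, Pinehurst 3 — total 6, matching the house size, so no adjustment is needed.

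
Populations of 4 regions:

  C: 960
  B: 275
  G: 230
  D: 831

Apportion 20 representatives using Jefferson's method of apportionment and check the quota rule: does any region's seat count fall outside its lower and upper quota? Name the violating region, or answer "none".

none

Standard quotas: C 8.362, B 2.395, G 2.003, D 7.239.
Jefferson allocation: C 9, B 2, G 2, D 7.
Every allocation lies between the lower and upper quota.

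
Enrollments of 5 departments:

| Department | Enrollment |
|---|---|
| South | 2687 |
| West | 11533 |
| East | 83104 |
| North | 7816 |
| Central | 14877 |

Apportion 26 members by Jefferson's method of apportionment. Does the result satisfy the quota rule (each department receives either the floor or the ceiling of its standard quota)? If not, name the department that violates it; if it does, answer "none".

Standard quotas: South 0.582, West 2.498, East 18.003, North 1.693, Central 3.223.
Jefferson allocation: South 0, West 2, East 20, North 1, Central 3.
East has quota 18.003 (lower 18, upper 19) but receives 20 — outside the quota interval.

East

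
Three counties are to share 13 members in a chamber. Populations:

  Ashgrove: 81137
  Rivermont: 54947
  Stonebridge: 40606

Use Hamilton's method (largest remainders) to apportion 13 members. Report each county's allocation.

Total 176690; standard divisor 176690/13 ≈ 13591.538.
Standard quotas: Ashgrove 5.9697, Rivermont 4.0427, Stonebridge 2.9876.
Lower quotas: Ashgrove 5, Rivermont 4, Stonebridge 2 (sum 11, leaving 2 seats).
Remainders in descending order: Stonebridge 0.9876, Ashgrove 0.9697, Rivermont 0.0427.
Largest remainders: Stonebridge, Ashgrove receive the extra seats.

Ashgrove 6, Rivermont 4, Stonebridge 3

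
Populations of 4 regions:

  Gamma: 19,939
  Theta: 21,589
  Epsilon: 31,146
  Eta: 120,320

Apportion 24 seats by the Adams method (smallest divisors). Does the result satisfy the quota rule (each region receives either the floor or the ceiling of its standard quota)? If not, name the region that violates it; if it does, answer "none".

none

Standard quotas: Gamma 2.480, Theta 2.685, Epsilon 3.873, Eta 14.963.
Adams allocation: Gamma 3, Theta 3, Epsilon 4, Eta 14.
Every allocation lies between the lower and upper quota.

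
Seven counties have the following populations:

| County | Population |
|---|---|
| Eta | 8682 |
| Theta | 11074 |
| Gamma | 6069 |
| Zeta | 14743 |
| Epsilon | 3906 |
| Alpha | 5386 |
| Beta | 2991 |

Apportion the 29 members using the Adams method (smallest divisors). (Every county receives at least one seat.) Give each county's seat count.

Eta 5, Theta 6, Gamma 3, Zeta 8, Epsilon 2, Alpha 3, Beta 2

Standard divisor 52851/29 ≈ 1822.448; standard quotas: Eta 4.764, Theta 6.076, Gamma 3.330, Zeta 8.090, Epsilon 2.143, Alpha 2.955, Beta 1.641.
Rounding up gives 5, 7, 4, 9, 3, 3, 2 = 33 seats, so the divisor must be adjusted.
With modified divisor 2100: modified quotas Eta 4.134, Theta 5.273, Gamma 2.890, Zeta 7.020, Epsilon 1.860, Alpha 2.565, Beta 1.424.
Rounding up: Eta 5, Theta 6, Gamma 3, Zeta 8, Epsilon 2, Alpha 3, Beta 2 (total 29).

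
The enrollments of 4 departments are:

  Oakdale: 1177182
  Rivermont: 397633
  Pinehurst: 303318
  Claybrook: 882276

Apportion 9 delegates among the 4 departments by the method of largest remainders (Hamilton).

Oakdale=4, Rivermont=1, Pinehurst=1, Claybrook=3

Standard divisor: 2760409 ÷ 9 ≈ 306712.111.
Standard quotas: Oakdale 3.8381, Rivermont 1.2964, Pinehurst 0.9889, Claybrook 2.8766.
Lower quotas: Oakdale 3, Rivermont 1, Pinehurst 0, Claybrook 2 (sum 6, leaving 3 seats).
Remainders in descending order: Pinehurst 0.9889, Claybrook 0.8766, Oakdale 0.8381, Rivermont 0.2964.
Largest remainders: Pinehurst, Claybrook, Oakdale receive the extra seats.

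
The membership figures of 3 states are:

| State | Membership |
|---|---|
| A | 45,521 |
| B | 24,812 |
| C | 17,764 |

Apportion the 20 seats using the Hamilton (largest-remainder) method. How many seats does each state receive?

Standard divisor: 88097 ÷ 20 ≈ 4404.85.
Standard quotas: A 10.3343, B 5.6329, C 4.0328.
Lower quotas: A 10, B 5, C 4 (sum 19, leaving 1 seat).
Remainders in descending order: B 0.6329, A 0.3343, C 0.0328.
The surplus seat goes to B.

A 10, B 6, C 4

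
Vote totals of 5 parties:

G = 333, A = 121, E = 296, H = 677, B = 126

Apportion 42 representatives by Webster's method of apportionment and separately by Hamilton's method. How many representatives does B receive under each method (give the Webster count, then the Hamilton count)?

3 and 4

Webster: G 9, A 3, E 8, H 19, B 3.
Hamilton: G 9, A 3, E 8, H 18, B 4.
B gets 3 under Webster and 4 under Hamilton.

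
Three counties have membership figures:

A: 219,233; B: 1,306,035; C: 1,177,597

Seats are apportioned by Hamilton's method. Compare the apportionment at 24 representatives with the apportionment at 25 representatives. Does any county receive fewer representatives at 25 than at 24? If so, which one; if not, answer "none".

At 24 seats: A 2, B 12, C 10.
At 25 seats: A 2, B 12, C 11.
No county's allocation decreased.

none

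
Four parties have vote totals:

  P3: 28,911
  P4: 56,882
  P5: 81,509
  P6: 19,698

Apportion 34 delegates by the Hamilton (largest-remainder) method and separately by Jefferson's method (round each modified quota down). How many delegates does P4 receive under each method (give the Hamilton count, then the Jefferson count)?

10 and 11

Hamilton: P3 5, P4 10, P5 15, P6 4.
Jefferson: P3 5, P4 11, P5 15, P6 3.
P4 gets 10 under Hamilton and 11 under Jefferson.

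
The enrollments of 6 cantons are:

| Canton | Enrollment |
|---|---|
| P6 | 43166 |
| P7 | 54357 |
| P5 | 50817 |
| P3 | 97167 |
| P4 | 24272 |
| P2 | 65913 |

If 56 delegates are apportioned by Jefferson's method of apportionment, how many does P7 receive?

Standard divisor 335692/56 ≈ 5994.5; standard quotas: P6 7.201, P7 9.068, P5 8.477, P3 16.209, P4 4.049, P2 10.996.
Rounding down gives 7, 9, 8, 16, 4, 10 = 54 seats, so the divisor must be adjusted.
With modified divisor 5700: modified quotas P6 7.573, P7 9.536, P5 8.915, P3 17.047, P4 4.258, P2 11.564.
Rounding down: P6 7, P7 9, P5 8, P3 17, P4 4, P2 11 (total 56).
P7 receives 9.

9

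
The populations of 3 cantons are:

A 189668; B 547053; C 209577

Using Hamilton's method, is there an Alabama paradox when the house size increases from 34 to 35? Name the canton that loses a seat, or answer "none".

none

At 34 seats: A 7, B 20, C 7.
At 35 seats: A 7, B 20, C 8.
No canton's allocation decreased.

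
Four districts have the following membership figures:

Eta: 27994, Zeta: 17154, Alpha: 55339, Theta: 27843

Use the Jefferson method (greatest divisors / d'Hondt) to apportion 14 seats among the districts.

Eta=3; Zeta=2; Alpha=6; Theta=3

Standard divisor 128330/14 ≈ 9166.429; standard quotas: Eta 3.054, Zeta 1.871, Alpha 6.037, Theta 3.037.
Rounding down gives 3, 1, 6, 3 = 13 seats, so the divisor must be adjusted.
With modified divisor 8200: modified quotas Eta 3.414, Zeta 2.092, Alpha 6.749, Theta 3.395.
Rounding down: Eta 3, Zeta 2, Alpha 6, Theta 3 (total 14).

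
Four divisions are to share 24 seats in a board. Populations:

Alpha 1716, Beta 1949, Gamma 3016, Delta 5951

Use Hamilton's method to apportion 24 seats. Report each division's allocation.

Alpha=3; Beta=4; Gamma=6; Delta=11

Standard divisor: 12632 ÷ 24 ≈ 526.333.
Standard quotas: Alpha 3.2603, Beta 3.7030, Gamma 5.7302, Delta 11.3065.
Lower quotas: Alpha 3, Beta 3, Gamma 5, Delta 11 (sum 22, leaving 2 seats).
Remainders in descending order: Gamma 0.7302, Beta 0.7030, Delta 0.3065, Alpha 0.2603.
Largest remainders: Gamma, Beta receive the extra seats.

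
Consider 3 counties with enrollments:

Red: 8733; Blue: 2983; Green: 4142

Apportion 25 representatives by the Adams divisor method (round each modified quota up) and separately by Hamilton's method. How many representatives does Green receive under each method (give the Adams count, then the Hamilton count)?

7 and 6

Adams: Red 13, Blue 5, Green 7.
Hamilton: Red 14, Blue 5, Green 6.
Green gets 7 under Adams and 6 under Hamilton.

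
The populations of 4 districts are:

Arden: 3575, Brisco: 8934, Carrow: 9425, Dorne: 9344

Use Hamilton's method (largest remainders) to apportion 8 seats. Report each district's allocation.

Arden: 1; Brisco: 2; Carrow: 3; Dorne: 2

The standard divisor is 31278/8 ≈ 3909.75.
Standard quotas: Arden 0.9144, Brisco 2.2851, Carrow 2.4106, Dorne 2.3899.
Lower quotas: Arden 0, Brisco 2, Carrow 2, Dorne 2 (sum 6, leaving 2 seats).
Remainders in descending order: Arden 0.9144, Carrow 0.4106, Dorne 0.3899, Brisco 0.2851.
The surplus seats go to Arden, Carrow.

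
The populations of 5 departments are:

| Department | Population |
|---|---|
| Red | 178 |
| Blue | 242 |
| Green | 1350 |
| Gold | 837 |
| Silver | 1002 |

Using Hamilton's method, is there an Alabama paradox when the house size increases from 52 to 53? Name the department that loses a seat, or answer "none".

At 52 seats: Red 3, Blue 4, Green 19, Gold 12, Silver 14.
At 53 seats: Red 3, Blue 3, Green 20, Gold 12, Silver 15.
Blue drops from 4 to 3.

Blue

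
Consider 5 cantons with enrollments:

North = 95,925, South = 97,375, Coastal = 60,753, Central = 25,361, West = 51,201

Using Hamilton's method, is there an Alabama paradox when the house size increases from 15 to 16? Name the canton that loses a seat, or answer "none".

none

At 15 seats: North 4, South 5, Coastal 3, Central 1, West 2.
At 16 seats: North 5, South 5, Coastal 3, Central 1, West 2.
No canton's allocation decreased.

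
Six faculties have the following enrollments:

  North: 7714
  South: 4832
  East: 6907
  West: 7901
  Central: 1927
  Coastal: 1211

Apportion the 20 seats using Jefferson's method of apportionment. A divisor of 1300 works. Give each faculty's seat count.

North: 5, South: 3, East: 5, West: 6, Central: 1, Coastal: 0

With modified divisor 1300: modified quotas North 5.934, South 3.717, East 5.313, West 6.078, Central 1.482, Coastal 0.932.
Rounding down: North 5, South 3, East 5, West 6, Central 1, Coastal 0 (total 20).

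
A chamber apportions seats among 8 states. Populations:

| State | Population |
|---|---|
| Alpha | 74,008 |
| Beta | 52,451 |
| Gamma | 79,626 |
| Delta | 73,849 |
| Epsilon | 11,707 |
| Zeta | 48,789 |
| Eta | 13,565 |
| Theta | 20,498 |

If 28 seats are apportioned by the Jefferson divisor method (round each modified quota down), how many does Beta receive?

Standard divisor 374493/28 ≈ 13374.75; standard quotas: Alpha 5.533, Beta 3.922, Gamma 5.953, Delta 5.522, Epsilon 0.875, Zeta 3.648, Eta 1.014, Theta 1.533.
Rounding down gives 5, 3, 5, 5, 0, 3, 1, 1 = 23 seats, so the divisor must be adjusted.
With modified divisor 12000: modified quotas Alpha 6.167, Beta 4.371, Gamma 6.636, Delta 6.154, Epsilon 0.976, Zeta 4.066, Eta 1.130, Theta 1.708.
Rounding down: Alpha 6, Beta 4, Gamma 6, Delta 6, Epsilon 0, Zeta 4, Eta 1, Theta 1 (total 28).
Beta receives 4.

4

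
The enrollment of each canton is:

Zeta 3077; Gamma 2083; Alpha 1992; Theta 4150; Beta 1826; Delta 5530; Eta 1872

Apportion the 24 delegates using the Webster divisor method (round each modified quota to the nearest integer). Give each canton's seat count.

Standard divisor 20530/24 ≈ 855.417; standard quotas: Zeta 3.597, Gamma 2.435, Alpha 2.329, Theta 4.851, Beta 2.135, Delta 6.465, Eta 2.188.
Rounding to the nearest integer gives 4, 2, 2, 5, 2, 6, 2 = 23 seats, so the divisor must be adjusted.
With modified divisor 840: modified quotas Zeta 3.663, Gamma 2.480, Alpha 2.371, Theta 4.940, Beta 2.174, Delta 6.583, Eta 2.229.
Rounding to the nearest integer: Zeta 4, Gamma 2, Alpha 2, Theta 5, Beta 2, Delta 7, Eta 2 (total 24).

Zeta=4; Gamma=2; Alpha=2; Theta=5; Beta=2; Delta=7; Eta=2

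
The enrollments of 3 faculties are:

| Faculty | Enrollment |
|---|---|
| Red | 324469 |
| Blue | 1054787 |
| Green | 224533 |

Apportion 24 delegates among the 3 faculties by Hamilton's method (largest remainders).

Red 5; Blue 16; Green 3

Total 1603789; standard divisor 1603789/24 ≈ 66824.542.
Standard quotas: Red 4.8555, Blue 15.7844, Green 3.3600.
Lower quotas: Red 4, Blue 15, Green 3 (sum 22, leaving 2 seats).
Remainders in descending order: Red 0.8555, Blue 0.7844, Green 0.3600.
Largest remainders: Red, Blue receive the extra seats.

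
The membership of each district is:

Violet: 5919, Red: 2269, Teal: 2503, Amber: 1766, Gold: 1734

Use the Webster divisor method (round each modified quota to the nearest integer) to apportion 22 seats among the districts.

Violet 9; Red 3; Teal 4; Amber 3; Gold 3

Standard divisor 14191/22 ≈ 645.045; standard quotas: Violet 9.176, Red 3.518, Teal 3.880, Amber 2.738, Gold 2.688.
Rounding to the nearest integer gives 9, 4, 4, 3, 3 = 23 seats, so the divisor must be adjusted.
With modified divisor 670: modified quotas Violet 8.834, Red 3.387, Teal 3.736, Amber 2.636, Gold 2.588.
Rounding to the nearest integer: Violet 9, Red 3, Teal 4, Amber 3, Gold 3 (total 22).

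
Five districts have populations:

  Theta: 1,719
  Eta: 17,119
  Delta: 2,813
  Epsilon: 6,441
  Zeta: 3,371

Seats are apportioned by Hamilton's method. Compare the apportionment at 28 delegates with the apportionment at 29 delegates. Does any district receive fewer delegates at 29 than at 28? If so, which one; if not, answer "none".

At 28 seats: Theta 2, Eta 15, Delta 2, Epsilon 6, Zeta 3.
At 29 seats: Theta 1, Eta 16, Delta 3, Epsilon 6, Zeta 3.
Theta drops from 2 to 1.

Theta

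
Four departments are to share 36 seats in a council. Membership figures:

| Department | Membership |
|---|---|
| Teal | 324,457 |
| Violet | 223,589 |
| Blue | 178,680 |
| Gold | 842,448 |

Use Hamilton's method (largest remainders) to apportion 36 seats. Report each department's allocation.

Teal 8, Violet 5, Blue 4, Gold 19

Total 1569174; standard divisor 1569174/36 ≈ 43588.167.
Standard quotas: Teal 7.4437, Violet 5.1296, Blue 4.0993, Gold 19.3274.
Lower quotas: Teal 7, Violet 5, Blue 4, Gold 19 (sum 35, leaving 1 seat).
Remainders in descending order: Teal 0.4437, Gold 0.3274, Violet 0.1296, Blue 0.0993.
Largest remainder: Teal receives the extra seat.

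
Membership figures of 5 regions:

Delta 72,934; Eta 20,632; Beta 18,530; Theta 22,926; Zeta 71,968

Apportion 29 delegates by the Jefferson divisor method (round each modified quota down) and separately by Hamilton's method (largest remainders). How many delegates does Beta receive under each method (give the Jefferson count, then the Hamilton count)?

2 and 3

Jefferson: Delta 11, Eta 3, Beta 2, Theta 3, Zeta 10.
Hamilton: Delta 10, Eta 3, Beta 3, Theta 3, Zeta 10.
Beta gets 2 under Jefferson and 3 under Hamilton.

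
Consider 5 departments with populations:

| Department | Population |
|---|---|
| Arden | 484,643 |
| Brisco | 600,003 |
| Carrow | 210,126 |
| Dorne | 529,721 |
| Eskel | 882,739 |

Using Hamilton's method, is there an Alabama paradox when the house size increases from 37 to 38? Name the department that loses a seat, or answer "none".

At 37 seats: Arden 7, Brisco 8, Carrow 3, Dorne 7, Eskel 12.
At 38 seats: Arden 7, Brisco 8, Carrow 3, Dorne 8, Eskel 12.
No department's allocation decreased.

none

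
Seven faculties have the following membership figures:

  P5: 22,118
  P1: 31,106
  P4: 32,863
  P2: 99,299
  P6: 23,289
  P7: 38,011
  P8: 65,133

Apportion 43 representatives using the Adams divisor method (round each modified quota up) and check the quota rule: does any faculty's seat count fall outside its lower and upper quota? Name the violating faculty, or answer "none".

Standard quotas: P5 3.050, P1 4.290, P4 4.532, P2 13.693, P6 3.212, P7 5.242, P8 8.982.
Adams allocation: P5 3, P1 5, P4 5, P2 13, P6 3, P7 5, P8 9.
Every allocation lies between the lower and upper quota.

none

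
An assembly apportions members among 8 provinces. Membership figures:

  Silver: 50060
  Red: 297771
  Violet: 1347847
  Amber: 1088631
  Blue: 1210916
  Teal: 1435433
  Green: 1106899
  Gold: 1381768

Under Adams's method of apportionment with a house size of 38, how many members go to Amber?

Standard divisor 7919325/38 ≈ 208403.289; standard quotas: Silver 0.240, Red 1.429, Violet 6.467, Amber 5.224, Blue 5.810, Teal 6.888, Green 5.311, Gold 6.630.
Rounding up gives 1, 2, 7, 6, 6, 7, 6, 7 = 42 seats, so the divisor must be adjusted.
With modified divisor 234800: modified quotas Silver 0.213, Red 1.268, Violet 5.740, Amber 4.636, Blue 5.157, Teal 6.113, Green 4.714, Gold 5.885.
Rounding up: Silver 1, Red 2, Violet 6, Amber 5, Blue 6, Teal 7, Green 5, Gold 6 (total 38).
Amber receives 5.

5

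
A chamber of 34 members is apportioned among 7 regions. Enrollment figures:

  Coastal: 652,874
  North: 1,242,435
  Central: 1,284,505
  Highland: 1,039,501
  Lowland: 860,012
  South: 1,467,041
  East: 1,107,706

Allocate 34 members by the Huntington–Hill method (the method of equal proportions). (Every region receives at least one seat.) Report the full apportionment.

With divisor 229638: modified quotas Coastal 2.843, North 5.410, Central 5.594, Highland 4.527, Lowland 3.745, South 6.388, East 4.824.
Geometric-mean thresholds: Coastal √(2·3)=2.449, North √(5·6)=5.477, Central √(5·6)=5.477, Highland √(4·5)=4.472, Lowland √(3·4)=3.464, South √(6·7)=6.481, East √(4·5)=4.472.
Each quota rounded against its threshold gives Coastal 3, North 5, Central 6, Highland 5, Lowland 4, South 6, East 5 (total 34).

Coastal 3; North 5; Central 6; Highland 5; Lowland 4; South 6; East 5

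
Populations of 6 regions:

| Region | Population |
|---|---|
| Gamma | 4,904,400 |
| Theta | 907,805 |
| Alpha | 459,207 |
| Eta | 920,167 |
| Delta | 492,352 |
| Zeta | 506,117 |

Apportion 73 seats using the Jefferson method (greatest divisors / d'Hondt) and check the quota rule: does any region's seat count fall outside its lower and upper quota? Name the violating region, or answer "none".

Gamma

Standard quotas: Gamma 43.714, Theta 8.091, Alpha 4.093, Eta 8.202, Delta 4.388, Zeta 4.511.
Jefferson allocation: Gamma 45, Theta 8, Alpha 4, Eta 8, Delta 4, Zeta 4.
Gamma has quota 43.714 (lower 43, upper 44) but receives 45 — outside the quota interval.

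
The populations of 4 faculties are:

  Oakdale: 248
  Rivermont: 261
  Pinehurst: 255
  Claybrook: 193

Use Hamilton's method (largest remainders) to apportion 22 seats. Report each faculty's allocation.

Total 957; standard divisor 957/22 ≈ 43.5.
Standard quotas: Oakdale 5.701, Rivermont 6.000, Pinehurst 5.862, Claybrook 4.437.
Lower quotas: Oakdale 5, Rivermont 6, Pinehurst 5, Claybrook 4 (sum 20, leaving 2 seats).
Remainders in descending order: Pinehurst 0.862, Oakdale 0.701, Claybrook 0.437, Rivermont 0.000.
The surplus seats go to Pinehurst, Oakdale.

Oakdale 6; Rivermont 6; Pinehurst 6; Claybrook 4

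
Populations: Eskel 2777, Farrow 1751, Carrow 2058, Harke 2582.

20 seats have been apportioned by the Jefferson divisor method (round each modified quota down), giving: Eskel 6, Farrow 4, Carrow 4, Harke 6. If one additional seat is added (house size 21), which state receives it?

Carrow

Priority for the next seat is population ÷ (current seats + 1).
Priorities: Eskel 396.714, Farrow 350.200, Carrow 411.600, Harke 368.857.
Highest priority: Carrow.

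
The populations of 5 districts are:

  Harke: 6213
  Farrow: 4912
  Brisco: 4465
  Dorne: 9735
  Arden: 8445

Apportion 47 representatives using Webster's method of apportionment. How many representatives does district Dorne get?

Standard divisor 33770/47 ≈ 718.511; standard quotas: Harke 8.647, Farrow 6.836, Brisco 6.214, Dorne 13.549, Arden 11.753.
Rounding to the nearest integer gives 9, 7, 6, 14, 12 = 48 seats, so the divisor must be adjusted.
With modified divisor 726: modified quotas Harke 8.558, Farrow 6.766, Brisco 6.150, Dorne 13.409, Arden 11.632.
Rounding to the nearest integer: Harke 9, Farrow 7, Brisco 6, Dorne 13, Arden 12 (total 47).
Dorne receives 13.

13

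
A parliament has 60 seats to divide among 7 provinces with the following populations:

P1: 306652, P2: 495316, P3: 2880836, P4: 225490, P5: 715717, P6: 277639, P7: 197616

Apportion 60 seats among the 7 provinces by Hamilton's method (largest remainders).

The standard divisor is 5099266/60 ≈ 84987.767.
Standard quotas: P1 3.6082, P2 5.8281, P3 33.8971, P4 2.6532, P5 8.4214, P6 3.2668, P7 2.3252.
Lower quotas: P1 3, P2 5, P3 33, P4 2, P5 8, P6 3, P7 2 (sum 56, leaving 4 seats).
Remainders in descending order: P3 0.8971, P2 0.8281, P4 0.6532, P1 0.6082, P5 0.4214, P7 0.3252, P6 0.2668.
The surplus seats go to P3, P2, P4, P1.

P1 4, P2 6, P3 34, P4 3, P5 8, P6 3, P7 2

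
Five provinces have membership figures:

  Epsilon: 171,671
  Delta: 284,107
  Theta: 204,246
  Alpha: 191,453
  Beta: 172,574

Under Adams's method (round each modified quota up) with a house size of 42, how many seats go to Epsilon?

Standard divisor 1024051/42 ≈ 24382.167; standard quotas: Epsilon 7.041, Delta 11.652, Theta 8.377, Alpha 7.852, Beta 7.078.
Rounding up gives 8, 12, 9, 8, 8 = 45 seats, so the divisor must be adjusted.
With modified divisor 25700: modified quotas Epsilon 6.680, Delta 11.055, Theta 7.947, Alpha 7.450, Beta 6.715.
Rounding up: Epsilon 7, Delta 12, Theta 8, Alpha 8, Beta 7 (total 42).
Epsilon receives 7.

7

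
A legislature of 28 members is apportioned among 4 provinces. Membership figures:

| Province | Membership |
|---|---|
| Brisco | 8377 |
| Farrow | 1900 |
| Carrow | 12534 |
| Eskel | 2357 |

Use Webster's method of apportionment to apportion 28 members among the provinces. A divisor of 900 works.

With modified divisor 900: modified quotas Brisco 9.308, Farrow 2.111, Carrow 13.927, Eskel 2.619.
Rounding to the nearest integer: Brisco 9, Farrow 2, Carrow 14, Eskel 3 (total 28).

Brisco: 9; Farrow: 2; Carrow: 14; Eskel: 3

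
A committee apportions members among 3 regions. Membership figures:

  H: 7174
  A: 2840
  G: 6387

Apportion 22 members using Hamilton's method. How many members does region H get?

The standard divisor is 16401/22 ≈ 745.5.
Standard quotas: H 9.6231, A 3.8095, G 8.5674.
Lower quotas: H 9, A 3, G 8 (sum 20, leaving 2 seats).
Remainders in descending order: A 0.8095, H 0.6231, G 0.5674.
Largest remainders: A, H receive the extra seats.
H receives 10.

10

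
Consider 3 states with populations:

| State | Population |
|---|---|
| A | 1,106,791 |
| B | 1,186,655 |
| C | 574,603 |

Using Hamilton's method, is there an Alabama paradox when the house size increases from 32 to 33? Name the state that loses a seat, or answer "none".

At 32 seats: A 12, B 13, C 7.
At 33 seats: A 13, B 14, C 6.
C drops from 7 to 6.

C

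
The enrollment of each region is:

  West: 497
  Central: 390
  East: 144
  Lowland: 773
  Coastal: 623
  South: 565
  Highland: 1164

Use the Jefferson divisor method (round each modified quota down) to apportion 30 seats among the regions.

West 3, Central 3, East 1, Lowland 6, Coastal 4, South 4, Highland 9

Standard divisor 4156/30 ≈ 138.533; standard quotas: West 3.588, Central 2.815, East 1.039, Lowland 5.580, Coastal 4.497, South 4.078, Highland 8.402.
Rounding down gives 3, 2, 1, 5, 4, 4, 8 = 27 seats, so the divisor must be adjusted.
With modified divisor 127: modified quotas West 3.913, Central 3.071, East 1.134, Lowland 6.087, Coastal 4.906, South 4.449, Highland 9.165.
Rounding down: West 3, Central 3, East 1, Lowland 6, Coastal 4, South 4, Highland 9 (total 30).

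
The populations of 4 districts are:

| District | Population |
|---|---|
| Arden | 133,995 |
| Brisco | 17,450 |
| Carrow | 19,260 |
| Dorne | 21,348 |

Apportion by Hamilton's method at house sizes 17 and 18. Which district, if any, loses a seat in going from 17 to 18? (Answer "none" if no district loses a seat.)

At 17 seats: Arden 12, Brisco 1, Carrow 2, Dorne 2.
At 18 seats: Arden 12, Brisco 2, Carrow 2, Dorne 2.
No district's allocation decreased.

none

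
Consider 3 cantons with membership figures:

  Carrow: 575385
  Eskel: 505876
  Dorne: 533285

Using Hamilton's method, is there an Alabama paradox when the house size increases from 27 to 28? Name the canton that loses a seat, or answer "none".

At 27 seats: Carrow 10, Eskel 8, Dorne 9.
At 28 seats: Carrow 10, Eskel 9, Dorne 9.
No canton's allocation decreased.

none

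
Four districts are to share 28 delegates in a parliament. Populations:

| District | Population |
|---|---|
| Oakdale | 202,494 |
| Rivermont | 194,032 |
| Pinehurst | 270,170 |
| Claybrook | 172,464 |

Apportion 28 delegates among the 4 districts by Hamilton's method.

The standard divisor is 839160/28 = 29970.
Standard quotas: Oakdale 6.7566, Rivermont 6.4742, Pinehurst 9.0147, Claybrook 5.7546.
Lower quotas: Oakdale 6, Rivermont 6, Pinehurst 9, Claybrook 5 (sum 26, leaving 2 seats).
Remainders in descending order: Oakdale 0.7566, Claybrook 0.7546, Rivermont 0.4742, Pinehurst 0.0147.
The surplus seats go to Oakdale, Claybrook.

Oakdale 7, Rivermont 6, Pinehurst 9, Claybrook 6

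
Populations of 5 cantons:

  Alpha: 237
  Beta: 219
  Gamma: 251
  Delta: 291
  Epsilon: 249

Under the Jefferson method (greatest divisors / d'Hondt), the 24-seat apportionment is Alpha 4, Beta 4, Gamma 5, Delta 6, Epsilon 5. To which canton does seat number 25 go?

Alpha

Priority for the next seat is population ÷ (current seats + 1).
Priorities: Alpha 47.400, Beta 43.800, Gamma 41.833, Delta 41.571, Epsilon 41.500.
Highest priority: Alpha.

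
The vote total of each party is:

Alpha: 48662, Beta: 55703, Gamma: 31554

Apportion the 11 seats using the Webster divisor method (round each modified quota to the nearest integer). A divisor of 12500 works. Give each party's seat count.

With modified divisor 12500: modified quotas Alpha 3.893, Beta 4.456, Gamma 2.524.
Rounding to the nearest integer: Alpha 4, Beta 4, Gamma 3 (total 11).

Alpha 4, Beta 4, Gamma 3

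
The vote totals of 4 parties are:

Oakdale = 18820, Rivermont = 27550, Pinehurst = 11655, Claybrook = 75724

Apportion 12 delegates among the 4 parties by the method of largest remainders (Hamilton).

Oakdale 2, Rivermont 2, Pinehurst 1, Claybrook 7

Total 133749; standard divisor 133749/12 ≈ 11145.75.
Standard quotas: Oakdale 1.6885, Rivermont 2.4718, Pinehurst 1.0457, Claybrook 6.7940.
Lower quotas: Oakdale 1, Rivermont 2, Pinehurst 1, Claybrook 6 (sum 10, leaving 2 seats).
Remainders in descending order: Claybrook 0.7940, Oakdale 0.6885, Rivermont 0.4718, Pinehurst 0.0457.
The surplus seats go to Claybrook, Oakdale.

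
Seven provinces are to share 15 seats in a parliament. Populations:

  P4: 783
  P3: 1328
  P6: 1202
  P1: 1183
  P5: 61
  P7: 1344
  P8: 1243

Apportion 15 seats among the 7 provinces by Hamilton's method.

P4 2; P3 3; P6 2; P1 2; P5 0; P7 3; P8 3

Total 7144; standard divisor 7144/15 ≈ 476.267.
Standard quotas: P4 1.644, P3 2.788, P6 2.524, P1 2.484, P5 0.128, P7 2.822, P8 2.610.
Lower quotas: P4 1, P3 2, P6 2, P1 2, P5 0, P7 2, P8 2 (sum 11, leaving 4 seats).
Remainders in descending order: P7 0.822, P3 0.788, P4 0.644, P8 0.610, P6 0.524, P1 0.484, P5 0.128.
The surplus seats go to P7, P3, P4, P8.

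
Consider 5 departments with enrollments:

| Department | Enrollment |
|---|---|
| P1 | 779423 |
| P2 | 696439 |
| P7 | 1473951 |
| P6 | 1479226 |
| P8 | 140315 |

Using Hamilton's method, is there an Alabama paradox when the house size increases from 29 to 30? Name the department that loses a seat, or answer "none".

At 29 seats: P1 5, P2 5, P7 9, P6 9, P8 1.
At 30 seats: P1 5, P2 4, P7 10, P6 10, P8 1.
P2 drops from 5 to 4.

P2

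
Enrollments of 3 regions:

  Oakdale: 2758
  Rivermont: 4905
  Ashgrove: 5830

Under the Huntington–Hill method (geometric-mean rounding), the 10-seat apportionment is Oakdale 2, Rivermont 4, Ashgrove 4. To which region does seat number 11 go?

Priority for the next seat is population ÷ (√(s·(s+1))).
Priorities: Oakdale 1125.949, Rivermont 1096.791, Ashgrove 1303.628.
Highest priority: Ashgrove.

Ashgrove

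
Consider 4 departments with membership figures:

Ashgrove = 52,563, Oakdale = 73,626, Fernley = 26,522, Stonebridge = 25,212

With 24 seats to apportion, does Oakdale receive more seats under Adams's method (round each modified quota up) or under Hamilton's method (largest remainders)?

Hamilton

Adams: Ashgrove 7, Oakdale 9, Fernley 4, Stonebridge 4.
Hamilton: Ashgrove 7, Oakdale 10, Fernley 4, Stonebridge 3.
Oakdale gets 9 under Adams and 10 under Hamilton.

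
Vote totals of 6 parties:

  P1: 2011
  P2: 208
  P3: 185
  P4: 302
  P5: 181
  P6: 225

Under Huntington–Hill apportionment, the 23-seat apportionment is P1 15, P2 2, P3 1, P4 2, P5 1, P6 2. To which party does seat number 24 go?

P3

Priority for the next seat is population ÷ (√(s·(s+1))).
Priorities: P1 129.809, P2 84.916, P3 130.815, P4 123.291, P5 127.986, P6 91.856.
Highest priority: P3.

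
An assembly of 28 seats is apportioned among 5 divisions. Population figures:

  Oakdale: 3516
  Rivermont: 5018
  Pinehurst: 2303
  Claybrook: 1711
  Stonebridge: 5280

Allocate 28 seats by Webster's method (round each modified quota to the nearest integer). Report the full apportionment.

Standard divisor 17828/28 ≈ 636.714; standard quotas: Oakdale 5.522, Rivermont 7.881, Pinehurst 3.617, Claybrook 2.687, Stonebridge 8.293.
Rounding to the nearest integer gives 6, 8, 4, 3, 8 = 29 seats, so the divisor must be adjusted.
With modified divisor 650: modified quotas Oakdale 5.409, Rivermont 7.720, Pinehurst 3.543, Claybrook 2.632, Stonebridge 8.123.
Rounding to the nearest integer: Oakdale 5, Rivermont 8, Pinehurst 4, Claybrook 3, Stonebridge 8 (total 28).

Oakdale: 5, Rivermont: 8, Pinehurst: 4, Claybrook: 3, Stonebridge: 8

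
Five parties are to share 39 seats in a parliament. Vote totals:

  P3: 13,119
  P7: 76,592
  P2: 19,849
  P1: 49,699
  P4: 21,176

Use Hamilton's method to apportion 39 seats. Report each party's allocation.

P3 3, P7 16, P2 4, P1 11, P4 5

Total 180435; standard divisor 180435/39 ≈ 4626.538.
Standard quotas: P3 2.8356, P7 16.5549, P2 4.2902, P1 10.7422, P4 4.5771.
Lower quotas: P3 2, P7 16, P2 4, P1 10, P4 4 (sum 36, leaving 3 seats).
Remainders in descending order: P3 0.8356, P1 0.7422, P4 0.5771, P7 0.5549, P2 0.2902.
The surplus seats go to P3, P1, P4.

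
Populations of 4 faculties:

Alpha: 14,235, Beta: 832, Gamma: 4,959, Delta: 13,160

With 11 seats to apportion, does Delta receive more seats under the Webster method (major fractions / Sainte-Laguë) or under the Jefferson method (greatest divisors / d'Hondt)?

Jefferson

Webster: Alpha 5, Beta 0, Gamma 2, Delta 4.
Jefferson: Alpha 5, Beta 0, Gamma 1, Delta 5.
Delta gets 4 under Webster and 5 under Jefferson.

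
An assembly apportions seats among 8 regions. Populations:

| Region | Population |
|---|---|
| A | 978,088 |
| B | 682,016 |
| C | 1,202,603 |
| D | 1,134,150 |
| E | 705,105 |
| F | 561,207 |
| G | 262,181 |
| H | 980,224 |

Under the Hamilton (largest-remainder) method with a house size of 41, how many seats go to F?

Standard divisor: 6505574 ÷ 41 ≈ 158672.537.
Standard quotas: A 6.1642, B 4.2983, C 7.5792, D 7.1477, E 4.4438, F 3.5369, G 1.6523, H 6.1777.
Lower quotas: A 6, B 4, C 7, D 7, E 4, F 3, G 1, H 6 (sum 38, leaving 3 seats).
Remainders in descending order: G 0.6523, C 0.5792, F 0.5369, E 0.4438, B 0.2983, H 0.1777, A 0.1642, D 0.1477.
The surplus seats go to G, C, F.
F receives 4.

4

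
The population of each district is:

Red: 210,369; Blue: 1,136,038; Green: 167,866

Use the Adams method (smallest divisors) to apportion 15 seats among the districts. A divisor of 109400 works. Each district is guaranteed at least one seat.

With modified divisor 109400: modified quotas Red 1.923, Blue 10.384, Green 1.534.
Rounding up: Red 2, Blue 11, Green 2 (total 15).

Red: 2; Blue: 11; Green: 2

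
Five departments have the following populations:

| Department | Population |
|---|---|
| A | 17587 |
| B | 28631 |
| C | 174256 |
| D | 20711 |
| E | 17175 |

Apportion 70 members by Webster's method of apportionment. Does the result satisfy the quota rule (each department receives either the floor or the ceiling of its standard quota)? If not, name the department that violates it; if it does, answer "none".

C

Standard quotas: A 4.765, B 7.757, C 47.213, D 5.611, E 4.653.
Webster allocation: A 5, B 8, C 46, D 6, E 5.
C has quota 47.213 (lower 47, upper 48) but receives 46 — outside the quota interval.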